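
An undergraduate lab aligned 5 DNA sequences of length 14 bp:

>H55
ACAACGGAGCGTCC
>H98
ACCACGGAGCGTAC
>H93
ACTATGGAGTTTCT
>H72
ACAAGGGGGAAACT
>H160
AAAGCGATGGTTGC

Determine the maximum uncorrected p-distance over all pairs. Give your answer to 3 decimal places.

Pairwise Hamming distances:
  H55 vs H98: 2
  H55 vs H93: 5
  H55 vs H72: 6
  H55 vs H160: 7
  H98 vs H93: 6
  H98 vs H72: 8
  H98 vs H160: 8
  H93 vs H72: 6
  H93 vs H160: 9
  H72 vs H160: 10
The largest is 10 mismatches, between H72 and H160; p = 10/14 = 0.714.

0.714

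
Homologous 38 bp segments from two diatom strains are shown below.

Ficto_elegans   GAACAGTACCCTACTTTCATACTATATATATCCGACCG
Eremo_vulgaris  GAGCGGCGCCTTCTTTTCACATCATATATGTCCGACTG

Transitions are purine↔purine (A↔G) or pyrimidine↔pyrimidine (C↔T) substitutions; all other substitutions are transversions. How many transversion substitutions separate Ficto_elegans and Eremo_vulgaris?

1

Mismatches occur at site 3 (A/G, transition), site 5 (A/G, transition), site 7 (T/C, transition), site 8 (A/G, transition), site 11 (C/T, transition), site 13 (A/C, transversion), site 14 (C/T, transition), site 20 (T/C, transition), site 22 (C/T, transition), site 23 (T/C, transition), site 30 (A/G, transition), site 37 (C/T, transition).
Of the 12 differences, 11 transitions and 1 transversion, so the answer is 1.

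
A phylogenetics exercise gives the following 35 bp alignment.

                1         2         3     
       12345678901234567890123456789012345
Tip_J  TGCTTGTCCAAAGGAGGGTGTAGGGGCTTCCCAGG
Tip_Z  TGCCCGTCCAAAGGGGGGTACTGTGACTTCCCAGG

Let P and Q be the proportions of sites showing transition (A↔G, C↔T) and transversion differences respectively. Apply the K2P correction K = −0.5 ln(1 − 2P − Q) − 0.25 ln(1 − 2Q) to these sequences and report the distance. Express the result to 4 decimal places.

0.2858

Mismatches occur at site 4 (T↔C, transition), site 5 (T↔C, transition), site 15 (A↔G, transition), site 20 (G↔A, transition), site 21 (T↔C, transition), site 22 (A↔T, transversion), site 24 (G↔T, transversion), site 26 (G↔A, transition).
Of the 8 differences, 6 transitions and 2 transversions over 35 sites: P = 6/35 = 0.171429, Q = 2/35 = 0.057143.
d = −0.5·ln(0.599999) − 0.25·ln(0.885714) = −0.5·(-0.510827) − 0.25·(-0.121361) = 0.2858.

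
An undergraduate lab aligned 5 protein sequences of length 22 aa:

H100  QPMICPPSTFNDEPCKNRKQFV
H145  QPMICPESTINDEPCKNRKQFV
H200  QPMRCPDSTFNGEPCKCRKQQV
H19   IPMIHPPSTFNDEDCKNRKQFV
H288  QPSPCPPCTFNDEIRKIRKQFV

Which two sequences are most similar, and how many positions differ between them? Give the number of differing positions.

Pairwise Hamming distances:
  H100 vs H145: 2
  H100 vs H200: 5
  H100 vs H19: 3
  H100 vs H288: 6
  H145 vs H200: 6
  H145 vs H19: 5
  H145 vs H288: 8
  H200 vs H19: 8
  H200 vs H288: 9
  H19 vs H288: 8
The smallest is 2, between H100 and H145.

2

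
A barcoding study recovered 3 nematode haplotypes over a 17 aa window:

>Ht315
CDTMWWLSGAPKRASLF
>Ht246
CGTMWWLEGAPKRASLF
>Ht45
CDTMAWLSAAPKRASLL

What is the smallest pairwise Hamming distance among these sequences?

Pairwise Hamming distances:
  Ht315 vs Ht246: 2
  Ht315 vs Ht45: 3
  Ht246 vs Ht45: 5
The smallest is 2, between Ht315 and Ht246.

2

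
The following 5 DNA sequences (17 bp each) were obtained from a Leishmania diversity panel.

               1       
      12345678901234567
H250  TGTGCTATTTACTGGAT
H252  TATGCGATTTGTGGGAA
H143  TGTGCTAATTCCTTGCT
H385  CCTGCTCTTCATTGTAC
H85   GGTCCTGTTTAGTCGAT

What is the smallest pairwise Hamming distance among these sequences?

4

Pairwise Hamming distances:
  H250 vs H252: 6
  H250 vs H143: 4
  H250 vs H385: 7
  H250 vs H85: 5
  H252 vs H143: 9
  H252 vs H385: 9
  H252 vs H85: 10
  H143 vs H385: 11
  H143 vs H85: 8
  H385 vs H85: 9
The smallest is 4, between H250 and H143.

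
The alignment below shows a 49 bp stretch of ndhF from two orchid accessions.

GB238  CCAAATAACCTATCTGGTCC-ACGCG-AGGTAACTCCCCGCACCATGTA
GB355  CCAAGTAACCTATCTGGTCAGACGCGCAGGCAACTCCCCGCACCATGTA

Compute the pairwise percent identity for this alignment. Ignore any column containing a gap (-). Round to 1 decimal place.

93.6%

Excluding the 2 gap columns leaves 47 comparable sites.
The sequences differ at positions 5 (A/G), 20 (C/A), 31 (T/C).
44 of the 47 comparable sites match, so the percent identity is 44/47 × 100 = 93.6%.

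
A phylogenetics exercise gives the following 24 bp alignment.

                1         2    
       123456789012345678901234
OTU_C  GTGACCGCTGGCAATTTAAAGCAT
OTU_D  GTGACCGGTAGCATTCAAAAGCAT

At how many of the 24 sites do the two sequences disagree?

Mismatches occur at site 8 (C→G), site 10 (G→A), site 14 (A→T), site 16 (T→C), site 17 (T→A).
That gives 5 mismatches out of 24 aligned sites, so the Hamming distance is 5.

5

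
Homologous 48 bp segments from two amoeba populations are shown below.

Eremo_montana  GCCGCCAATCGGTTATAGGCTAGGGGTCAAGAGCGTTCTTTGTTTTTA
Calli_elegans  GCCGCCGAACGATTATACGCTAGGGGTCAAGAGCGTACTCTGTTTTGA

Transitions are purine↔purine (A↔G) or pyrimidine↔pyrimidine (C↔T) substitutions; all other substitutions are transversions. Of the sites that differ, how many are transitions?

3

Differing sites — 7:A/G (Ti); 9:T/A (Tv); 12:G/A (Ti); 18:G/C (Tv); 37:T/A (Tv); 40:T/C (Ti); 47:T/G (Tv).
Of the 7 differences, 3 transitions and 4 transversions, so the answer is 3.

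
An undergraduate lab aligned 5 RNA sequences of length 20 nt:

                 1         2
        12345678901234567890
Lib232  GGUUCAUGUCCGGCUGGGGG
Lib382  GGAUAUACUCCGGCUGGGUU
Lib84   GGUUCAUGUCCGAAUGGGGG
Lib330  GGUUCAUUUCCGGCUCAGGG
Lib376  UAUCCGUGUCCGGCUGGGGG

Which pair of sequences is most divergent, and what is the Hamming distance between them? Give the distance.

Pairwise Hamming distances:
  Lib232 vs Lib382: 7
  Lib232 vs Lib84: 2
  Lib232 vs Lib330: 3
  Lib232 vs Lib376: 4
  Lib382 vs Lib84: 9
  Lib382 vs Lib330: 9
  Lib382 vs Lib376: 10
  Lib84 vs Lib330: 5
  Lib84 vs Lib376: 6
  Lib330 vs Lib376: 7
The largest is 10, between Lib382 and Lib376.

10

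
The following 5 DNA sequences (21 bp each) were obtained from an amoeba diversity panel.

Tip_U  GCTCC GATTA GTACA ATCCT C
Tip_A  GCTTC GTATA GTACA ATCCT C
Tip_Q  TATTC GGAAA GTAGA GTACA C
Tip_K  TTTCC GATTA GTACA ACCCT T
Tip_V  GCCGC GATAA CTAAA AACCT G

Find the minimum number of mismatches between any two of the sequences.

Pairwise Hamming distances:
  Tip_U vs Tip_A: 3
  Tip_U vs Tip_Q: 10
  Tip_U vs Tip_K: 4
  Tip_U vs Tip_V: 7
  Tip_A vs Tip_Q: 8
  Tip_A vs Tip_K: 7
  Tip_A vs Tip_V: 9
  Tip_Q vs Tip_K: 11
  Tip_Q vs Tip_V: 13
  Tip_K vs Tip_V: 9
The smallest is 3, between Tip_U and Tip_A.

3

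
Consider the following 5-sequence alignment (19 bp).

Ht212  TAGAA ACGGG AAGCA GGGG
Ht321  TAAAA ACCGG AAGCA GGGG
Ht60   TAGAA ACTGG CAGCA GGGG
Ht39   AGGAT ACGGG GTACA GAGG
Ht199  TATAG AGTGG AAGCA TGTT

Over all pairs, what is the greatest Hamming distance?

Pairwise Hamming distances:
  Ht212 vs Ht321: 2
  Ht212 vs Ht60: 2
  Ht212 vs Ht39: 7
  Ht212 vs Ht199: 7
  Ht321 vs Ht60: 3
  Ht321 vs Ht39: 9
  Ht321 vs Ht199: 7
  Ht60 vs Ht39: 8
  Ht60 vs Ht199: 7
  Ht39 vs Ht199: 13
The largest is 13, between Ht39 and Ht199.

13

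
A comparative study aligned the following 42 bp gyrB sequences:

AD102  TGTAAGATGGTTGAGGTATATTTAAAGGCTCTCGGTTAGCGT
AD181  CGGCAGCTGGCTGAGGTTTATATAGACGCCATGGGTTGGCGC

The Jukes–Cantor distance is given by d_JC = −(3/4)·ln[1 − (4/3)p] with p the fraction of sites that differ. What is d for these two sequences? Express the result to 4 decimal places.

0.4408

Differing sites — 1:T/C; 3:T/G; 4:A/C; 7:A/C; 11:T/C; 18:A/T; 22:T/A; 25:A/G; 27:G/C; 30:T/C; 31:C/A; 33:C/G; 38:A/G; 42:T/C.
p = 14/42 = 0.333333.
d = −0.75 · ln(1 − (4/3)·0.333333) = −0.75 · ln(0.555556) = −0.75 · (-0.587786) = 0.4408.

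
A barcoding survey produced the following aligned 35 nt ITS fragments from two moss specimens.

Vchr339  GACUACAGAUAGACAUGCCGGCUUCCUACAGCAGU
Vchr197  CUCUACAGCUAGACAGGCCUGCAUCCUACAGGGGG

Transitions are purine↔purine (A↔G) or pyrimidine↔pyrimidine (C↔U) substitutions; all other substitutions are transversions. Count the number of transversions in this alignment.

Differing sites — 1:G/C (Tv); 2:A/U (Tv); 9:A/C (Tv); 16:U/G (Tv); 20:G/U (Tv); 23:U/A (Tv); 32:C/G (Tv); 33:A/G (Ti); 35:U/G (Tv).
Of the 9 differences, 1 transition and 8 transversions, so the answer is 8.

8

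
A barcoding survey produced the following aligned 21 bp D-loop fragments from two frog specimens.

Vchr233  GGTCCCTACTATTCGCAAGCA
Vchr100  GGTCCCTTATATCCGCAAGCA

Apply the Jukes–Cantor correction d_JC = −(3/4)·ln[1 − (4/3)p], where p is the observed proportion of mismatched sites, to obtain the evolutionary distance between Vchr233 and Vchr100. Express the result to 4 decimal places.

The sequences differ at positions 8 (A/T), 9 (C/A), 13 (T/C).
p = 3/21 = 0.142857.
d = −0.75 · ln(1 − (4/3)·0.142857) = −0.75 · ln(0.809524) = −0.75 · (-0.211309) = 0.1585.

0.1585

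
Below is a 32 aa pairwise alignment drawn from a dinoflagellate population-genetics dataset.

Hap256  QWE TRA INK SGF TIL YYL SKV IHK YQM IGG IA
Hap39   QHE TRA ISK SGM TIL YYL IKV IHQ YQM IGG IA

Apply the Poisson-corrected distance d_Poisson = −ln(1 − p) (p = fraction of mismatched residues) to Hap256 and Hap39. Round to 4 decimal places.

Mismatches occur at site 2 (W→H), site 8 (N→S), site 12 (F→M), site 19 (S→I), site 24 (K→Q).
p = 5/32 = 0.156250.
d = −ln(1 − 0.156250) = −ln(0.843750) = 0.1699.

0.1699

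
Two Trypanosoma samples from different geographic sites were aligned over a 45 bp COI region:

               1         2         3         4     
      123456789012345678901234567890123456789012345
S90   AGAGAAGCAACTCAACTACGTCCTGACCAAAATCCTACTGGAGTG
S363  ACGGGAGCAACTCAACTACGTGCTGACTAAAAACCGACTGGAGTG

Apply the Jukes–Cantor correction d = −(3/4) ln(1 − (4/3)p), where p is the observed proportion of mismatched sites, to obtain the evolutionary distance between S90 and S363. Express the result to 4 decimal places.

Mismatches occur at site 2 (G↔C), site 3 (A↔G), site 5 (A↔G), site 22 (C↔G), site 28 (C↔T), site 33 (T↔A), site 36 (T↔G).
p = 7/45 = 0.155556.
d = −0.75 · ln(1 − (4/3)·0.155556) = −0.75 · ln(0.792592) = −0.75 · (-0.232447) = 0.1743.

0.1743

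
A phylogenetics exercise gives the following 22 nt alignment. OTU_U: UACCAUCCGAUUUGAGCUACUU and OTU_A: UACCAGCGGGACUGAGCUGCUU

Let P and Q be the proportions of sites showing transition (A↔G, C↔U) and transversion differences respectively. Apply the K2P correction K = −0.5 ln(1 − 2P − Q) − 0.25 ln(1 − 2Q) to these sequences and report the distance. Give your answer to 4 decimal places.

Mismatches occur at site 6 (U/G, transversion), site 8 (C/G, transversion), site 10 (A/G, transition), site 11 (U/A, transversion), site 12 (U/C, transition), site 19 (A/G, transition).
Of the 6 differences, 3 transitions and 3 transversions over 22 sites: P = 3/22 = 0.136364, Q = 3/22 = 0.136364.
d = −0.5·ln(0.590908) − 0.25·ln(0.727272) = −0.5·(-0.526095) − 0.25·(-0.318455) = 0.3427.

0.3427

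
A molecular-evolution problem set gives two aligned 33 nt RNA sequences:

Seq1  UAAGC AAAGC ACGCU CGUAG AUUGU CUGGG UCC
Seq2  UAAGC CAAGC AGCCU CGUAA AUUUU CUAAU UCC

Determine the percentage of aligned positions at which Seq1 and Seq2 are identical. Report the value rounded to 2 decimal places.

Mismatches occur at site 6 (A→C), site 12 (C→G), site 13 (G→C), site 20 (G→A), site 24 (G→U), site 28 (G→A), site 29 (G→A), site 30 (G→U).
25 of the 33 sites match, so the percent identity is 25/33 × 100 = 75.76%.

75.76%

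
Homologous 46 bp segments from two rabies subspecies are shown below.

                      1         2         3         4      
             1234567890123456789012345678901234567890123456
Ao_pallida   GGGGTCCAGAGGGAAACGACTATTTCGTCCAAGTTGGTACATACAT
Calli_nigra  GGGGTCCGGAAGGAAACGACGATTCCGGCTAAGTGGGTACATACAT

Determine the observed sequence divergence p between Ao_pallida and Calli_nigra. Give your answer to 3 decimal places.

0.152

The sequences differ at positions 8 (A/G), 11 (G/A), 21 (T/G), 25 (T/C), 28 (T/G), 30 (C/T), 35 (T/G).
There are 7 differences over 46 sites, so p = 7/46 = 0.152.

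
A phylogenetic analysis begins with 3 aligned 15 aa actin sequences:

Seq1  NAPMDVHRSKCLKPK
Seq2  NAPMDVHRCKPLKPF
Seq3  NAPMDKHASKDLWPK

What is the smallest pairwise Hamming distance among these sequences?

3

Pairwise Hamming distances:
  Seq1 vs Seq2: 3
  Seq1 vs Seq3: 4
  Seq2 vs Seq3: 6
The smallest is 3, between Seq1 and Seq2.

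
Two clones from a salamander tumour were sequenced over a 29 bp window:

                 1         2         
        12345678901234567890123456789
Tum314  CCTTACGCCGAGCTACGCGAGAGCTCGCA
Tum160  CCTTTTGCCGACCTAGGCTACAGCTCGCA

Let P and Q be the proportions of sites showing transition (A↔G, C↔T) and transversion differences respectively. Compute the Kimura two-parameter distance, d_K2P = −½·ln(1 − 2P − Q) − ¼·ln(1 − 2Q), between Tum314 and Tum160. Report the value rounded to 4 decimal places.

Mismatches occur at site 5 (A↔T, transversion), site 6 (C↔T, transition), site 12 (G↔C, transversion), site 16 (C↔G, transversion), site 19 (G↔T, transversion), site 21 (G↔C, transversion).
Of the 6 differences, 1 transition and 5 transversions over 29 sites: P = 1/29 = 0.034483, Q = 5/29 = 0.172414.
d = −0.5·ln(0.758620) − 0.25·ln(0.655172) = −0.5·(-0.276254) − 0.25·(-0.422857) = 0.2438.

0.2438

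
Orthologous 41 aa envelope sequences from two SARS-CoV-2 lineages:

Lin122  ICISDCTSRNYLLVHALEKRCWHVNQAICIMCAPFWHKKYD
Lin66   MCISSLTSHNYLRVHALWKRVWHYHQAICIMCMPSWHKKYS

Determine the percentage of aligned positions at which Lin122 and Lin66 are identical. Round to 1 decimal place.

The sequences differ at positions 1 (I/M), 5 (D/S), 6 (C/L), 9 (R/H), 13 (L/R), 18 (E/W), 21 (C/V), 24 (V/Y), 25 (N/H), 33 (A/M), 35 (F/S), 41 (D/S).
29 of the 41 sites match, so the percent identity is 29/41 × 100 = 70.7%.

70.7%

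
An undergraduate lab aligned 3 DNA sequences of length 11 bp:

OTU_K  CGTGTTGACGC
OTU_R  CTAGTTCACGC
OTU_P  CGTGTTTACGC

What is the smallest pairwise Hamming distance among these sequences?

1

Pairwise Hamming distances:
  OTU_K vs OTU_R: 3
  OTU_K vs OTU_P: 1
  OTU_R vs OTU_P: 3
The smallest is 1, between OTU_K and OTU_P.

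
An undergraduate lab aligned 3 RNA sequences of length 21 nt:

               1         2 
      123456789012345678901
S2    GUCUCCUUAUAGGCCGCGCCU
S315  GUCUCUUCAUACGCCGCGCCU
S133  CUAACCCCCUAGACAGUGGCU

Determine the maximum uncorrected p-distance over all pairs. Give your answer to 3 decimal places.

0.524

Pairwise Hamming distances:
  S2 vs S315: 3
  S2 vs S133: 10
  S315 vs S133: 11
The largest is 11 mismatches, between S315 and S133; p = 11/21 = 0.524.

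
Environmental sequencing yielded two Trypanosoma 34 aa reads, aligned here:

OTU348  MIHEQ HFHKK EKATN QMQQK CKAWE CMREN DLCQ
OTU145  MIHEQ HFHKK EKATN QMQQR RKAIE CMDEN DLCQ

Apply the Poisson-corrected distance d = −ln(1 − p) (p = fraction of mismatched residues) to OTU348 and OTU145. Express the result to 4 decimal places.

Mismatches occur at site 20 (K→R), site 21 (C→R), site 24 (W→I), site 28 (R→D).
p = 4/34 = 0.117647.
d = −ln(1 − 0.117647) = −ln(0.882353) = 0.1252.

0.1252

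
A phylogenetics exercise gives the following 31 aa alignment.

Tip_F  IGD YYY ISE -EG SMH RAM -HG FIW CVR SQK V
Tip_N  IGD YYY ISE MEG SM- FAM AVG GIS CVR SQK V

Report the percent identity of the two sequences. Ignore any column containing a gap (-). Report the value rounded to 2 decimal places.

85.71%

Excluding the 3 gap columns leaves 28 comparable sites.
Differing sites — 16:R/F; 20:H/V; 22:F/G; 24:W/S.
24 of the 28 comparable sites match, so the percent identity is 24/28 × 100 = 85.71%.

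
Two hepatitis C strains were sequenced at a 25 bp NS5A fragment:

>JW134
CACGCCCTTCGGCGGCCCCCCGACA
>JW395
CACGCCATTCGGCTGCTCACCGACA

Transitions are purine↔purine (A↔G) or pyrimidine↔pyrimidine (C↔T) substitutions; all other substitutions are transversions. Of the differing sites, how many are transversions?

The sequences differ at positions 7 (C/A, transversion), 14 (G/T, transversion), 17 (C/T, transition), 19 (C/A, transversion).
Of the 4 differences, 1 transition and 3 transversions, so the answer is 3.

3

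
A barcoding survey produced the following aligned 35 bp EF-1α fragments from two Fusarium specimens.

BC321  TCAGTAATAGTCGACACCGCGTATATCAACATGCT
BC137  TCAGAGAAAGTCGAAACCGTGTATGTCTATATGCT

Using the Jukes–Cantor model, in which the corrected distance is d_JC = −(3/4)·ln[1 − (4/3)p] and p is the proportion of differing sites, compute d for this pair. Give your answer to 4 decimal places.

0.2726

Mismatches occur at site 5 (T→A), site 6 (A→G), site 8 (T→A), site 15 (C→A), site 20 (C→T), site 25 (A→G), site 28 (A→T), site 30 (C→T).
p = 8/35 = 0.228571.
d = −0.75 · ln(1 − (4/3)·0.228571) = −0.75 · ln(0.695239) = −0.75 · (-0.363500) = 0.2726.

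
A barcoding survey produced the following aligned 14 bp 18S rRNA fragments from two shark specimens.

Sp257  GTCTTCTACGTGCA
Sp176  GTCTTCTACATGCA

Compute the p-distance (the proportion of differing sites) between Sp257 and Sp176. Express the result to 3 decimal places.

0.071

A single mismatch occurs at site 10 (G↔A).
There are 1 differences over 14 sites, so p = 1/14 = 0.071.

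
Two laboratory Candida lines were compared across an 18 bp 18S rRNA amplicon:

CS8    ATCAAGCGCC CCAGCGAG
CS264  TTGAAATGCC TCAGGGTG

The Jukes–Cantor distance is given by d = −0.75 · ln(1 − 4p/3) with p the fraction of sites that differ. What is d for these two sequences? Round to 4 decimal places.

Differing sites — 1:A/T; 3:C/G; 6:G/A; 7:C/T; 11:C/T; 15:C/G; 17:A/T.
p = 7/18 = 0.388889.
d = −0.75 · ln(1 − (4/3)·0.388889) = −0.75 · ln(0.481481) = −0.75 · (-0.730889) = 0.5482.

0.5482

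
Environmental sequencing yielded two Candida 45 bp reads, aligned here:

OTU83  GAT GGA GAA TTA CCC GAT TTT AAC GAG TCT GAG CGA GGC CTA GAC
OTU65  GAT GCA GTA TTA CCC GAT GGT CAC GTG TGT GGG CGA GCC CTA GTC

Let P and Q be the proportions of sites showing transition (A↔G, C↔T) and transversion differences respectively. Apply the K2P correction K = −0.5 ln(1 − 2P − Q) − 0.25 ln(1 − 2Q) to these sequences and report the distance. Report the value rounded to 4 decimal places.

Differing sites — 5:G/C (Tv); 8:A/T (Tv); 19:T/G (Tv); 20:T/G (Tv); 22:A/C (Tv); 26:A/T (Tv); 29:C/G (Tv); 32:A/G (Ti); 38:G/C (Tv); 44:A/T (Tv).
Of the 10 differences, 1 transition and 9 transversions over 45 sites: P = 1/45 = 0.022222, Q = 9/45 = 0.200000.
d = −0.5·ln(0.755556) − 0.25·ln(0.600000) = −0.5·(-0.280301) − 0.25·(-0.510826) = 0.2679.

0.2679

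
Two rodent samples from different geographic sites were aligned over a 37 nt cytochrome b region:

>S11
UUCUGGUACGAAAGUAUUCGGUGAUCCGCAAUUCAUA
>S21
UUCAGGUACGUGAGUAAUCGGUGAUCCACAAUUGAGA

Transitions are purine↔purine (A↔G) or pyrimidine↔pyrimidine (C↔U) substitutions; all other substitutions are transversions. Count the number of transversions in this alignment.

Differing sites — 4:U/A (Tv); 11:A/U (Tv); 12:A/G (Ti); 17:U/A (Tv); 28:G/A (Ti); 34:C/G (Tv); 36:U/G (Tv).
Of the 7 differences, 2 transitions and 5 transversions, so the answer is 5.

5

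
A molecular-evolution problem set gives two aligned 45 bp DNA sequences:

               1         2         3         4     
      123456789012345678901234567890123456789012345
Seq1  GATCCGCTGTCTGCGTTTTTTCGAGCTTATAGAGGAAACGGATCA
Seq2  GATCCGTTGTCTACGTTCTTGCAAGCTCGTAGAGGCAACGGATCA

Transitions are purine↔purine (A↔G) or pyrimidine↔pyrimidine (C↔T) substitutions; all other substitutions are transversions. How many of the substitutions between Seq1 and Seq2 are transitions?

The sequences differ at positions 7 (C/T, transition), 13 (G/A, transition), 18 (T/C, transition), 21 (T/G, transversion), 23 (G/A, transition), 28 (T/C, transition), 29 (A/G, transition), 36 (A/C, transversion).
Of the 8 differences, 6 transitions and 2 transversions, so the answer is 6.

6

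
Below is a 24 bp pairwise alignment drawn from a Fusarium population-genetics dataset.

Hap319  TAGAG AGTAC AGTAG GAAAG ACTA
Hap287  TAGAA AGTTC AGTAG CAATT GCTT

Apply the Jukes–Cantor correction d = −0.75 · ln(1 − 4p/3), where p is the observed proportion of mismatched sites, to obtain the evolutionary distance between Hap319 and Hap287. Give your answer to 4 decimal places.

0.3694

Mismatches occur at site 5 (G→A), site 9 (A→T), site 16 (G→C), site 19 (A→T), site 20 (G→T), site 21 (A→G), site 24 (A→T).
p = 7/24 = 0.291667.
d = −0.75 · ln(1 − (4/3)·0.291667) = −0.75 · ln(0.611111) = −0.75 · (-0.492477) = 0.3694.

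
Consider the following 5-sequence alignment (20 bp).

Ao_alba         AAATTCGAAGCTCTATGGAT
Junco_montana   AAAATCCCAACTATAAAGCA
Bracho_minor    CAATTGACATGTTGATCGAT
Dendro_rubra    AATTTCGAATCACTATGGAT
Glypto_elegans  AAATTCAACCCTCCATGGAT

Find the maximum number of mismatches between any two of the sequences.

12

Pairwise Hamming distances:
  Ao_alba vs Junco_montana: 9
  Ao_alba vs Bracho_minor: 9
  Ao_alba vs Dendro_rubra: 3
  Ao_alba vs Glypto_elegans: 4
  Junco_montana vs Bracho_minor: 12
  Junco_montana vs Dendro_rubra: 11
  Junco_montana vs Glypto_elegans: 11
  Bracho_minor vs Dendro_rubra: 10
  Bracho_minor vs Glypto_elegans: 9
  Dendro_rubra vs Glypto_elegans: 6
The largest is 12, between Junco_montana and Bracho_minor.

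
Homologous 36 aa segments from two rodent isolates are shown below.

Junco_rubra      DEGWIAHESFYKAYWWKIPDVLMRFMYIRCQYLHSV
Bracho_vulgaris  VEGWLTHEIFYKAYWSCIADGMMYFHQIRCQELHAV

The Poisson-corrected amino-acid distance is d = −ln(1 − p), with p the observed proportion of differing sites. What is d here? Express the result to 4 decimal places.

Mismatches occur at site 1 (D↔V), site 5 (I↔L), site 6 (A↔T), site 9 (S↔I), site 16 (W↔S), site 17 (K↔C), site 19 (P↔A), site 21 (V↔G), site 22 (L↔M), site 24 (R↔Y), site 26 (M↔H), site 27 (Y↔Q), site 32 (Y↔E), site 35 (S↔A).
p = 14/36 = 0.388889.
d = −ln(1 − 0.388889) = −ln(0.611111) = 0.4925.

0.4925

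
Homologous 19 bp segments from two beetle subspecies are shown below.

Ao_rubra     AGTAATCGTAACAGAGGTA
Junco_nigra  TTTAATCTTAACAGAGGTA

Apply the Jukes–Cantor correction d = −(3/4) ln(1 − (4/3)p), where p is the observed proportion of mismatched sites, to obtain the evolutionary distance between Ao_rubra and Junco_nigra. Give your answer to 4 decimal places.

Mismatches occur at site 1 (A/T), site 2 (G/T), site 8 (G/T).
p = 3/19 = 0.157895.
d = −0.75 · ln(1 − (4/3)·0.157895) = −0.75 · ln(0.789473) = −0.75 · (-0.236390) = 0.1773.

0.1773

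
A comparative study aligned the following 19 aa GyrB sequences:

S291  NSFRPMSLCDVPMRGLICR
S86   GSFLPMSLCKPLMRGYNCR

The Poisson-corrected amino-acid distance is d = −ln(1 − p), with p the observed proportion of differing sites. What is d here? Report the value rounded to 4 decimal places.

0.4595

The sequences differ at positions 1 (N/G), 4 (R/L), 10 (D/K), 11 (V/P), 12 (P/L), 16 (L/Y), 17 (I/N).
p = 7/19 = 0.368421.
d = −ln(1 − 0.368421) = −ln(0.631579) = 0.4595.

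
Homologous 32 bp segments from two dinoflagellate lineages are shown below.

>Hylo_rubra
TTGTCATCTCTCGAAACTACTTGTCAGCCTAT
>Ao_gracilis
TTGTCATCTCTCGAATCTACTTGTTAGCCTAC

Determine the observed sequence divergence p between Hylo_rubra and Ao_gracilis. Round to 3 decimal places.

The sequences differ at positions 16 (A/T), 25 (C/T), 32 (T/C).
There are 3 differences over 32 sites, so p = 3/32 = 0.094.

0.094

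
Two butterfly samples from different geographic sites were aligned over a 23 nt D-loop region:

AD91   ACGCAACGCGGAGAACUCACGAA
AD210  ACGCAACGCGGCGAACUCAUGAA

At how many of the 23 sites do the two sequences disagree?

2

The sequences differ at positions 12 (A/C), 20 (C/U).
That gives 2 mismatches out of 23 aligned sites, so the Hamming distance is 2.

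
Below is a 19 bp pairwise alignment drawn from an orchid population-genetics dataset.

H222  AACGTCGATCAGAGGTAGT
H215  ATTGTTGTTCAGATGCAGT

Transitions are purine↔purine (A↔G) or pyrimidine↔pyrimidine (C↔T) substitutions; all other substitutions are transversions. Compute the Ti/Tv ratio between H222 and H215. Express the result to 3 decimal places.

The sequences differ at positions 2 (A/T, transversion), 3 (C/T, transition), 6 (C/T, transition), 8 (A/T, transversion), 14 (G/T, transversion), 16 (T/C, transition).
Of the 6 differences, 3 transitions and 3 transversions, so Ti/Tv = 3/3 = 1.000.

1.000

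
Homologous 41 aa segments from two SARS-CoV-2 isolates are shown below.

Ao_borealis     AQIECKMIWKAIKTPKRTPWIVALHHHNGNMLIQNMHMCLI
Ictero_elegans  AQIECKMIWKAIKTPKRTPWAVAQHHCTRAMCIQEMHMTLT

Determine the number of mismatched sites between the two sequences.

Mismatches occur at site 21 (I→A), site 24 (L→Q), site 27 (H→C), site 28 (N→T), site 29 (G→R), site 30 (N→A), site 32 (L→C), site 35 (N→E), site 39 (C→T), site 41 (I→T).
That gives 10 mismatches out of 41 aligned sites, so the Hamming distance is 10.

10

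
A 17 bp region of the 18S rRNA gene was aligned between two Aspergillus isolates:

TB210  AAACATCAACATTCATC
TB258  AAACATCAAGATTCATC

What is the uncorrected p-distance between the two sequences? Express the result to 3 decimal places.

Differing sites — 10:C/G.
There are 1 differences over 17 sites, so p = 1/17 = 0.059.

0.059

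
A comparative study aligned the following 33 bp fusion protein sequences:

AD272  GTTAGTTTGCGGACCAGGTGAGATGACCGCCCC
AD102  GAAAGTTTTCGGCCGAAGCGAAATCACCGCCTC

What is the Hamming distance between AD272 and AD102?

Differing sites — 2:T/A; 3:T/A; 9:G/T; 13:A/C; 15:C/G; 17:G/A; 19:T/C; 22:G/A; 25:G/C; 32:C/T.
That gives 10 mismatches out of 33 aligned sites, so the Hamming distance is 10.

10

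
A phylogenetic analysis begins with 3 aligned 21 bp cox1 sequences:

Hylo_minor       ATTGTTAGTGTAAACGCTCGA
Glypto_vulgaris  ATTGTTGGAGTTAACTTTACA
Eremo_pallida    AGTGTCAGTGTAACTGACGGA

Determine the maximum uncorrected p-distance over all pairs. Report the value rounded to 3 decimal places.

0.571

Pairwise Hamming distances:
  Hylo_minor vs Glypto_vulgaris: 7
  Hylo_minor vs Eremo_pallida: 7
  Glypto_vulgaris vs Eremo_pallida: 12
The largest is 12 mismatches, between Glypto_vulgaris and Eremo_pallida; p = 12/21 = 0.571.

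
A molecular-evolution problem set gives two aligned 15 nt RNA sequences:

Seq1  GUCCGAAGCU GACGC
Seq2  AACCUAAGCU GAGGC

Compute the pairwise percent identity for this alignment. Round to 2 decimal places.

Differing sites — 1:G/A; 2:U/A; 5:G/U; 13:C/G.
11 of the 15 sites match, so the percent identity is 11/15 × 100 = 73.33%.

73.33%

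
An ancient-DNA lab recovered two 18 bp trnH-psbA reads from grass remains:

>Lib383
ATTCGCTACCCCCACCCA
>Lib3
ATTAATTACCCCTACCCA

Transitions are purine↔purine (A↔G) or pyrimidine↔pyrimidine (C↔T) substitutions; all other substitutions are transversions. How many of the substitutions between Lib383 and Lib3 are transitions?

3

Mismatches occur at site 4 (C↔A, transversion), site 5 (G↔A, transition), site 6 (C↔T, transition), site 13 (C↔T, transition).
Of the 4 differences, 3 transitions and 1 transversion, so the answer is 3.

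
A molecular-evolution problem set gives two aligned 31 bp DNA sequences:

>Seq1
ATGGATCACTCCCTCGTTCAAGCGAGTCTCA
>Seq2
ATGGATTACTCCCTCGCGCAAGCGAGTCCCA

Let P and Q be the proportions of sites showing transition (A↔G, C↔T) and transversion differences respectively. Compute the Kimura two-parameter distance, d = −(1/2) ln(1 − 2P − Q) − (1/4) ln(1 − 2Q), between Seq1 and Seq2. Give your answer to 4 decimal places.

Differing sites — 7:C/T (Ti); 17:T/C (Ti); 18:T/G (Tv); 29:T/C (Ti).
Of the 4 differences, 3 transitions and 1 transversion over 31 sites: P = 3/31 = 0.096774, Q = 1/31 = 0.032258.
d = −0.5·ln(0.774194) − 0.25·ln(0.935484) = −0.5·(-0.255933) − 0.25·(-0.066691) = 0.1446.

0.1446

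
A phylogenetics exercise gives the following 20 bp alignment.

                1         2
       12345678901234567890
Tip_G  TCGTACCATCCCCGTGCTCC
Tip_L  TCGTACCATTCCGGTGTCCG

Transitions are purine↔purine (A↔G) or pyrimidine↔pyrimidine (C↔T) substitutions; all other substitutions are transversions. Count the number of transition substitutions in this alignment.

3

The sequences differ at positions 10 (C/T, transition), 13 (C/G, transversion), 17 (C/T, transition), 18 (T/C, transition), 20 (C/G, transversion).
Of the 5 differences, 3 transitions and 2 transversions, so the answer is 3.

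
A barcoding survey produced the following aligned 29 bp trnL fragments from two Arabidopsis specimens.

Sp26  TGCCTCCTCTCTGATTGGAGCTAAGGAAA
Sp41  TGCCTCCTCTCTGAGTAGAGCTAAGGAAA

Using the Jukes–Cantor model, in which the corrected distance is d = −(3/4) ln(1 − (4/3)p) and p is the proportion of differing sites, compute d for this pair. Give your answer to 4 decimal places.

0.0723

Differing sites — 15:T/G; 17:G/A.
p = 2/29 = 0.068966.
d = −0.75 · ln(1 − (4/3)·0.068966) = −0.75 · ln(0.908045) = −0.75 · (-0.096461) = 0.0723.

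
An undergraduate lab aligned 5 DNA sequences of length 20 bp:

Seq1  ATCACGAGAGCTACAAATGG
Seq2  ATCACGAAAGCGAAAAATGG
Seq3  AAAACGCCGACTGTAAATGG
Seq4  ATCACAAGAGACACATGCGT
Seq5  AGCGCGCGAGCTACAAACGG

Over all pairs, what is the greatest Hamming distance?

15

Pairwise Hamming distances:
  Seq1 vs Seq2: 3
  Seq1 vs Seq3: 8
  Seq1 vs Seq4: 7
  Seq1 vs Seq5: 4
  Seq2 vs Seq3: 9
  Seq2 vs Seq4: 9
  Seq2 vs Seq5: 7
  Seq3 vs Seq4: 15
  Seq3 vs Seq5: 9
  Seq4 vs Seq5: 9
The largest is 15, between Seq3 and Seq4.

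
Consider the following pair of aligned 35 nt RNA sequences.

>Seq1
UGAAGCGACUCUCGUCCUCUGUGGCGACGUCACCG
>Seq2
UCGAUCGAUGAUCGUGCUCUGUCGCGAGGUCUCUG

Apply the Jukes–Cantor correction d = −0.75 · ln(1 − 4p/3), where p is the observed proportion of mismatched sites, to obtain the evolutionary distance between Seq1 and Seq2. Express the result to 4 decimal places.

Differing sites — 2:G/C; 3:A/G; 5:G/U; 9:C/U; 10:U/G; 11:C/A; 16:C/G; 23:G/C; 28:C/G; 32:A/U; 34:C/U.
p = 11/35 = 0.314286.
d = −0.75 · ln(1 − (4/3)·0.314286) = −0.75 · ln(0.580952) = −0.75 · (-0.543087) = 0.4073.

0.4073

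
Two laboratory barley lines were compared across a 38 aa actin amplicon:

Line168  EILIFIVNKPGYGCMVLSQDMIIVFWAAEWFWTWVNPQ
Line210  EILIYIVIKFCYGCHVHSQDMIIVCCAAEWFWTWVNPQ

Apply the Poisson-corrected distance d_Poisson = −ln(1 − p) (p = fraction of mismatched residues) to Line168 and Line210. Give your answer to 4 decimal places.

0.2364

Mismatches occur at site 5 (F↔Y), site 8 (N↔I), site 10 (P↔F), site 11 (G↔C), site 15 (M↔H), site 17 (L↔H), site 25 (F↔C), site 26 (W↔C).
p = 8/38 = 0.210526.
d = −ln(1 − 0.210526) = −ln(0.789474) = 0.2364.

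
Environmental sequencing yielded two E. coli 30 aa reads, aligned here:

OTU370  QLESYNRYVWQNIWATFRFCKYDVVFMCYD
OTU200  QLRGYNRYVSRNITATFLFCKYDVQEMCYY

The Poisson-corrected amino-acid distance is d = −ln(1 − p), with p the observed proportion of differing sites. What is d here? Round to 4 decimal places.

Mismatches occur at site 3 (E↔R), site 4 (S↔G), site 10 (W↔S), site 11 (Q↔R), site 14 (W↔T), site 18 (R↔L), site 25 (V↔Q), site 26 (F↔E), site 30 (D↔Y).
p = 9/30 = 0.300000.
d = −ln(1 − 0.300000) = −ln(0.700000) = 0.3567.

0.3567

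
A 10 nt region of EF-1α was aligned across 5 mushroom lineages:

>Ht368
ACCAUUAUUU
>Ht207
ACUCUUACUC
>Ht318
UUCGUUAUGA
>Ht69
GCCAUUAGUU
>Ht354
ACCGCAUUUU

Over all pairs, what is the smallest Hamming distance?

Pairwise Hamming distances:
  Ht368 vs Ht207: 4
  Ht368 vs Ht318: 5
  Ht368 vs Ht69: 2
  Ht368 vs Ht354: 4
  Ht207 vs Ht318: 7
  Ht207 vs Ht69: 5
  Ht207 vs Ht354: 7
  Ht318 vs Ht69: 6
  Ht318 vs Ht354: 7
  Ht69 vs Ht354: 6
The smallest is 2, between Ht368 and Ht69.

2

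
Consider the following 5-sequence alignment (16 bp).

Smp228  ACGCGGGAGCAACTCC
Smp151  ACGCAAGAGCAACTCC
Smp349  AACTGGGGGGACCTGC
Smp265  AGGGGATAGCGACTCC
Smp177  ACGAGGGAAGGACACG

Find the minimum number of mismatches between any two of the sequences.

Pairwise Hamming distances:
  Smp228 vs Smp151: 2
  Smp228 vs Smp349: 7
  Smp228 vs Smp265: 5
  Smp228 vs Smp177: 6
  Smp151 vs Smp349: 9
  Smp151 vs Smp265: 5
  Smp151 vs Smp177: 8
  Smp349 vs Smp265: 10
  Smp349 vs Smp177: 10
  Smp265 vs Smp177: 8
The smallest is 2, between Smp228 and Smp151.

2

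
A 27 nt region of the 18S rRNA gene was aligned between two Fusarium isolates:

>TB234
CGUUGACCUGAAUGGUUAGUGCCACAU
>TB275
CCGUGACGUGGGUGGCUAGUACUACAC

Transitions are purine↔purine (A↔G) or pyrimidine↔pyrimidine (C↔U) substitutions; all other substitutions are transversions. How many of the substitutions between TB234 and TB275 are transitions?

Mismatches occur at site 2 (G↔C, transversion), site 3 (U↔G, transversion), site 8 (C↔G, transversion), site 11 (A↔G, transition), site 12 (A↔G, transition), site 16 (U↔C, transition), site 21 (G↔A, transition), site 23 (C↔U, transition), site 27 (U↔C, transition).
Of the 9 differences, 6 transitions and 3 transversions, so the answer is 6.

6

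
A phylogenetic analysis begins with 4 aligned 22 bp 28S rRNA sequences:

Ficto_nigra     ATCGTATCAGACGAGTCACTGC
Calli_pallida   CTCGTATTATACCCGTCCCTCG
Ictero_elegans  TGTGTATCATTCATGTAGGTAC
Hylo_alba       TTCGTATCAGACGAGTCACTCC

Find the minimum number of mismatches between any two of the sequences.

Pairwise Hamming distances:
  Ficto_nigra vs Calli_pallida: 8
  Ficto_nigra vs Ictero_elegans: 11
  Ficto_nigra vs Hylo_alba: 2
  Calli_pallida vs Ictero_elegans: 12
  Calli_pallida vs Hylo_alba: 7
  Ictero_elegans vs Hylo_alba: 10
The smallest is 2, between Ficto_nigra and Hylo_alba.

2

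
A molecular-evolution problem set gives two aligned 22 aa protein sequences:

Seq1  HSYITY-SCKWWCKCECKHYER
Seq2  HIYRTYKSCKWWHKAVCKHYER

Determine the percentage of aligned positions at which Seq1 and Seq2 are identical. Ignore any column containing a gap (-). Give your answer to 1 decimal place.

Excluding the 1 gap column leaves 21 comparable sites.
The sequences differ at positions 2 (S/I), 4 (I/R), 13 (C/H), 15 (C/A), 16 (E/V).
16 of the 21 comparable sites match, so the percent identity is 16/21 × 100 = 76.2%.

76.2%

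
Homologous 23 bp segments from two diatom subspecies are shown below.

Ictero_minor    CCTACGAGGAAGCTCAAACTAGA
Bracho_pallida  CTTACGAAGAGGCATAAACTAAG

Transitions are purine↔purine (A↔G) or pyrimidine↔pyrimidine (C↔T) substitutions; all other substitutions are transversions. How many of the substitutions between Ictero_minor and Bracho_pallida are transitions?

6

The sequences differ at positions 2 (C/T, transition), 8 (G/A, transition), 11 (A/G, transition), 14 (T/A, transversion), 15 (C/T, transition), 22 (G/A, transition), 23 (A/G, transition).
Of the 7 differences, 6 transitions and 1 transversion, so the answer is 6.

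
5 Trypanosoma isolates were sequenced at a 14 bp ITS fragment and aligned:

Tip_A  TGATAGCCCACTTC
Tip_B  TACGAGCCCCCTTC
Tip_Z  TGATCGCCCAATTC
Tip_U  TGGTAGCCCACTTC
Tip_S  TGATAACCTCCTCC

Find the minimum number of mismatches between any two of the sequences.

1

Pairwise Hamming distances:
  Tip_A vs Tip_B: 4
  Tip_A vs Tip_Z: 2
  Tip_A vs Tip_U: 1
  Tip_A vs Tip_S: 4
  Tip_B vs Tip_Z: 6
  Tip_B vs Tip_U: 4
  Tip_B vs Tip_S: 6
  Tip_Z vs Tip_U: 3
  Tip_Z vs Tip_S: 6
  Tip_U vs Tip_S: 5
The smallest is 1, between Tip_A and Tip_U.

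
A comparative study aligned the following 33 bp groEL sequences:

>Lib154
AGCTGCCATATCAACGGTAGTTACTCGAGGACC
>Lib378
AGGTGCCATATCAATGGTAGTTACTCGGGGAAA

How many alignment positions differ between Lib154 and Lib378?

5

Mismatches occur at site 3 (C↔G), site 15 (C↔T), site 28 (A↔G), site 32 (C↔A), site 33 (C↔A).
That gives 5 mismatches out of 33 aligned sites, so the Hamming distance is 5.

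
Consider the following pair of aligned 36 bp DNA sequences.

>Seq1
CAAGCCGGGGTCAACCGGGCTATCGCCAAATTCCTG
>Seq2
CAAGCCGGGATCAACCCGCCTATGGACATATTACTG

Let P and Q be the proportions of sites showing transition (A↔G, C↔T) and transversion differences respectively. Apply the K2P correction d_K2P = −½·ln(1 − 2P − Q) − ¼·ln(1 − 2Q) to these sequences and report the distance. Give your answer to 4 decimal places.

0.2270

The sequences differ at positions 10 (G/A, transition), 17 (G/C, transversion), 19 (G/C, transversion), 24 (C/G, transversion), 26 (C/A, transversion), 29 (A/T, transversion), 33 (C/A, transversion).
Of the 7 differences, 1 transition and 6 transversions over 36 sites: P = 1/36 = 0.027778, Q = 6/36 = 0.166667.
d = −0.5·ln(0.777777) − 0.25·ln(0.666666) = −0.5·(-0.251315) − 0.25·(-0.405466) = 0.2270.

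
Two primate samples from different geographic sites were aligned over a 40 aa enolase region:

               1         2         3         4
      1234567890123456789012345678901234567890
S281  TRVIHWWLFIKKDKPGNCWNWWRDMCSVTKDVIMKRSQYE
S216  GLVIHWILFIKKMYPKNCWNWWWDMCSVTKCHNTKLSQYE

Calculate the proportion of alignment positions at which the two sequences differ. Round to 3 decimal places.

0.300

The sequences differ at positions 1 (T/G), 2 (R/L), 7 (W/I), 13 (D/M), 14 (K/Y), 16 (G/K), 23 (R/W), 31 (D/C), 32 (V/H), 33 (I/N), 34 (M/T), 36 (R/L).
There are 12 differences over 40 sites, so p = 12/40 = 0.300.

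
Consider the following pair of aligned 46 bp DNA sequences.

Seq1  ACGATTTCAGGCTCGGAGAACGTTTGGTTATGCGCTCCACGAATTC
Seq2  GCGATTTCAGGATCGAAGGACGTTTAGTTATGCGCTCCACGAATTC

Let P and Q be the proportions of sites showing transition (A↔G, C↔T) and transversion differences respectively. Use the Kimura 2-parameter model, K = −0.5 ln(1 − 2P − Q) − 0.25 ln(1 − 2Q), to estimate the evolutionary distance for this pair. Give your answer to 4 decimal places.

Differing sites — 1:A/G (Ti); 12:C/A (Tv); 16:G/A (Ti); 19:A/G (Ti); 26:G/A (Ti).
Of the 5 differences, 4 transitions and 1 transversion over 46 sites: P = 4/46 = 0.086957, Q = 1/46 = 0.021739.
d = −0.5·ln(0.804347) − 0.25·ln(0.956522) = −0.5·(-0.217725) − 0.25·(-0.044451) = 0.1200.

0.1200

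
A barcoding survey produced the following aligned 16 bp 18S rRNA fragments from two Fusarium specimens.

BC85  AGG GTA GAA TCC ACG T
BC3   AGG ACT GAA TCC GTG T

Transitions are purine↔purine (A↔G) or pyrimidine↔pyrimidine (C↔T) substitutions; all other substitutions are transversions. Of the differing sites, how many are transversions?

1

The sequences differ at positions 4 (G/A, transition), 5 (T/C, transition), 6 (A/T, transversion), 13 (A/G, transition), 14 (C/T, transition).
Of the 5 differences, 4 transitions and 1 transversion, so the answer is 1.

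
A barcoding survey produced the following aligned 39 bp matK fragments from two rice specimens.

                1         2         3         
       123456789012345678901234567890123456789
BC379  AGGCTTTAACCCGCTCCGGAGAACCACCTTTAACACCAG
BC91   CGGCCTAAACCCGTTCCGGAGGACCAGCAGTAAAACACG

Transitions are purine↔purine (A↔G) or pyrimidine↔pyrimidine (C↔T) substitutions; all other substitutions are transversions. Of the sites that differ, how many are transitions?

3

Mismatches occur at site 1 (A/C, transversion), site 5 (T/C, transition), site 7 (T/A, transversion), site 14 (C/T, transition), site 22 (A/G, transition), site 27 (C/G, transversion), site 29 (T/A, transversion), site 30 (T/G, transversion), site 34 (C/A, transversion), site 37 (C/A, transversion), site 38 (A/C, transversion).
Of the 11 differences, 3 transitions and 8 transversions, so the answer is 3.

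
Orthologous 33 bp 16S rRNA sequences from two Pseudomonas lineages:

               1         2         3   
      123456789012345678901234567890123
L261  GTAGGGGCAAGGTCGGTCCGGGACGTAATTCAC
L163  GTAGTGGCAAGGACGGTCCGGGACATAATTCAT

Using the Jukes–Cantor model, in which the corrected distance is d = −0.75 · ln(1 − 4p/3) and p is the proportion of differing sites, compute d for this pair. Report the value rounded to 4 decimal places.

Differing sites — 5:G/T; 13:T/A; 25:G/A; 33:C/T.
p = 4/33 = 0.121212.
d = −0.75 · ln(1 − (4/3)·0.121212) = −0.75 · ln(0.838384) = −0.75 · (-0.176279) = 0.1322.

0.1322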